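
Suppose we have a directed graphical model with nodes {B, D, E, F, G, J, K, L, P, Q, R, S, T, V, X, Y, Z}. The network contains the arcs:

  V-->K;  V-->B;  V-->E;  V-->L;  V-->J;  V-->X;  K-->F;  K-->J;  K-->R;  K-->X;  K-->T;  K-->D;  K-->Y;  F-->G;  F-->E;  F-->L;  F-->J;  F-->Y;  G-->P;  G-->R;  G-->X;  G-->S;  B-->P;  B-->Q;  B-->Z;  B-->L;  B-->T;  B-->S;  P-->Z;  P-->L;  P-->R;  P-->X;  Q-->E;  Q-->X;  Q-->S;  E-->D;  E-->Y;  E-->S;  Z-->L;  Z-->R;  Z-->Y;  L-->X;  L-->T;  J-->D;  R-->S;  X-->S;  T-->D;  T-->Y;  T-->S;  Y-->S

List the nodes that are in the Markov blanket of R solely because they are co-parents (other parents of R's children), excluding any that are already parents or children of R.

Children of R: S.
  S: B, E, G, Q, T, X, Y
Excluding nodes already adjacent to R (G, K, P, S, Z), the co-parent-only contribution is {B, E, Q, T, X, Y}.

{B, E, Q, T, X, Y}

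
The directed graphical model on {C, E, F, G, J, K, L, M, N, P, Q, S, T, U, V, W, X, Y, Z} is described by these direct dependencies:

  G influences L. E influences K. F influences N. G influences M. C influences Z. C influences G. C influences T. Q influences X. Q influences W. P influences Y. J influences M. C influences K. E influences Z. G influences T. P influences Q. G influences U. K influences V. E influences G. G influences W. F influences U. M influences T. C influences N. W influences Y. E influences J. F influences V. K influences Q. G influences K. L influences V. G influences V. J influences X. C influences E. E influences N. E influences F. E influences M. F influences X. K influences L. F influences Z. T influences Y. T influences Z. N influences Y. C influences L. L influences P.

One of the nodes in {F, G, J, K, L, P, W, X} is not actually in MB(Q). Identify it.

L

Recall MB(v) = parents ∪ children ∪ spouses, where spouses are the other parents of v's children.
Pa(Q) = {K, P}.
Children of Q: W, X.
Parents of each child, excluding Q:
  W: G
  X: F, J
MB(Q) = {F, G, J, K, P, W, X}.
L is neither a parent, child, nor co-parent of Q, so it does not belong.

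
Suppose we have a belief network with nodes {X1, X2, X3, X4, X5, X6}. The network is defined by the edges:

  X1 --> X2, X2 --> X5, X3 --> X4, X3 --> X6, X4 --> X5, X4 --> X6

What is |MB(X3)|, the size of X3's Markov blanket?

A node's Markov blanket = Pa ∪ Ch ∪ (parents of Ch other than the node itself).
X3 has no parents.
X3's children: X4, X6.
Other parents of X3's children:
  X4 has no other parent.
  X6 also has parent X4.
MB(X3) = {X4, X6}, which has 2 nodes.

2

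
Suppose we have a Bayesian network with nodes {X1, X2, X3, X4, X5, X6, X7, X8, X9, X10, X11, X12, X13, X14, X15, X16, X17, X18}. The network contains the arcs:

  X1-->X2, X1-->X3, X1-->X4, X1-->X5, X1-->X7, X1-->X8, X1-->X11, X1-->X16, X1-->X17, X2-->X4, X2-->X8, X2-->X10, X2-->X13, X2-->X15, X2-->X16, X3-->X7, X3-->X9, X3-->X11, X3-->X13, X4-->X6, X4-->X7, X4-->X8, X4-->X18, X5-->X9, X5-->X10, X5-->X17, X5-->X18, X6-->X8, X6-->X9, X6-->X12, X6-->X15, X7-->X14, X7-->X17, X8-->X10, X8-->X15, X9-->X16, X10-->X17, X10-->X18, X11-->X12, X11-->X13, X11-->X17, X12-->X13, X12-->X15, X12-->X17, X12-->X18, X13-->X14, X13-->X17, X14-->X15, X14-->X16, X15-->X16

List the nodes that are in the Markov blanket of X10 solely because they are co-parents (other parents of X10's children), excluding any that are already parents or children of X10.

{X1, X4, X7, X11, X12, X13}

Children of X10: X17, X18.
  X17's other parents are X1, X5, X7, X11, X12, X13.
  X18's other parents are X4, X5, X12.
Excluding nodes already adjacent to X10 (X2, X5, X8, X17, X18), the co-parent-only contribution is {X1, X4, X7, X11, X12, X13}.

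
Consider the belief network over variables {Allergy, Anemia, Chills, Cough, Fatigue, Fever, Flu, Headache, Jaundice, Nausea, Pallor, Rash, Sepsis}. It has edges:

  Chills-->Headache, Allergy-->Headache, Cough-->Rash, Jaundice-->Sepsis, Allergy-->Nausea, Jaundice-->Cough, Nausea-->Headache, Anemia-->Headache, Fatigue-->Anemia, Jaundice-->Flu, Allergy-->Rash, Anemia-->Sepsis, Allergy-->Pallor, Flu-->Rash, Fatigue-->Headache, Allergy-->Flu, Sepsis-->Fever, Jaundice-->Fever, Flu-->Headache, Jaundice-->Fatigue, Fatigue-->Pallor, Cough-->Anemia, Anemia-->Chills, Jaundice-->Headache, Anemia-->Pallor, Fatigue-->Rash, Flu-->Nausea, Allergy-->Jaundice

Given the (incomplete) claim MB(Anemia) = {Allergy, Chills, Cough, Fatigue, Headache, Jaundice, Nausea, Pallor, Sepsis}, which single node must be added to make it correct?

Anemia's children: Chills, Headache, Pallor, Sepsis.
Parents of Anemia: Cough, Fatigue.
Co-parents of Anemia (other parents of its children):
  Sepsis: Jaundice
  Chills: —
  Pallor: Allergy, Fatigue
  Headache: Allergy, Chills, Fatigue, Flu, Jaundice, Nausea
MB(Anemia) = {Allergy, Chills, Cough, Fatigue, Flu, Headache, Jaundice, Nausea, Pallor, Sepsis}.
Comparing with the claimed set, Flu is missing.

Flu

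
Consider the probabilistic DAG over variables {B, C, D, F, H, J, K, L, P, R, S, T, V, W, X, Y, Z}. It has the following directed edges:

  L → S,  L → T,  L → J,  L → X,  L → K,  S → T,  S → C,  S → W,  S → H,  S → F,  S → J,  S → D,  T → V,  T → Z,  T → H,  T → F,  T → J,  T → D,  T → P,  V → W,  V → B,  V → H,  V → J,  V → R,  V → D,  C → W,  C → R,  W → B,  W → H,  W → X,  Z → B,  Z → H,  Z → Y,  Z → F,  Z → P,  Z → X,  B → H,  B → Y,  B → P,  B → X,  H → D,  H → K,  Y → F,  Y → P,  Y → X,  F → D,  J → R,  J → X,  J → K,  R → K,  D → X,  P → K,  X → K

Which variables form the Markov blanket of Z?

{B, D, F, H, J, L, P, S, T, V, W, X, Y}

Parents of Z: T.
Children of Z: B, F, H, P, X, Y.
Other parents of Z's children:
  B's other parents are V, W.
  H also has parents B, S, T, V, W.
  parents(Y) \ {Z} = {B}.
  parents(F) \ {Z} = {S, T, Y}.
  P also has parents B, T, Y.
  X's other parents are B, D, J, L, W, Y.
Taking the union gives {B, D, F, H, J, L, P, S, T, V, W, X, Y}.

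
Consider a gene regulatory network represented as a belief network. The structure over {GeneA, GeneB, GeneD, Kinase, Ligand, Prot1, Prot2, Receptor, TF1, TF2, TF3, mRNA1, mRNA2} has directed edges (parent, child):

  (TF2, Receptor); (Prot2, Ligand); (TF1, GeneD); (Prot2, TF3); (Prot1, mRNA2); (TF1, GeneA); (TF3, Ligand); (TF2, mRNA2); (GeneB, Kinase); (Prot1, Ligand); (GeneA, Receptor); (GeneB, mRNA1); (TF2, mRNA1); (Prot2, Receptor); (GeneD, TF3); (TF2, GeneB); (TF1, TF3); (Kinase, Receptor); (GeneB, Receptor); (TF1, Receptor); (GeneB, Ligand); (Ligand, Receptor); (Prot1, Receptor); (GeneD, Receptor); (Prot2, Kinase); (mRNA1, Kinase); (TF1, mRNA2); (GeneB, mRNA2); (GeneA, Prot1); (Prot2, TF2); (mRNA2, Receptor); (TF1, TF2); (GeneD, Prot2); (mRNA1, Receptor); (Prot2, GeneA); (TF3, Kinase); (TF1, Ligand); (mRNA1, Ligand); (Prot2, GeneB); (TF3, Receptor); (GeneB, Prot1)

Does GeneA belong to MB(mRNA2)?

GeneA is a co-parent of mRNA2: both are parents of Receptor.
So GeneA ∈ MB(mRNA2).

Yes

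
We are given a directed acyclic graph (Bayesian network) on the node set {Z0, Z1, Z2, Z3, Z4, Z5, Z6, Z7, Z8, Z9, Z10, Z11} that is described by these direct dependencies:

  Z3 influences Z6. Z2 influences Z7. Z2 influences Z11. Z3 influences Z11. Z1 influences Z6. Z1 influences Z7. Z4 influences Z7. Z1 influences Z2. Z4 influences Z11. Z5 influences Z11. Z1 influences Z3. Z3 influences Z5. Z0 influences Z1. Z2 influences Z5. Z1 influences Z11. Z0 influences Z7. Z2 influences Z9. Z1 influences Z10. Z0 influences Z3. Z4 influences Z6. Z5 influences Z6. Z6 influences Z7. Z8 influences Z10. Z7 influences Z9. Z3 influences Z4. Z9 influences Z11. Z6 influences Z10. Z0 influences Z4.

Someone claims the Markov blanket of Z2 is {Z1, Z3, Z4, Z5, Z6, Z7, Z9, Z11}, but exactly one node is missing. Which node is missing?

The Markov blanket of a node is its parents, its children, and the other parents of its children.
Parents of Z2: Z1.
Children of Z2: Z5, Z7, Z9, Z11.
Parents of each child, excluding Z2:
  Z5 also has parent Z3.
  parents(Z7) \ {Z2} = {Z0, Z1, Z4, Z6}.
  Z9's other parent is Z7.
  parents(Z11) \ {Z2} = {Z1, Z3, Z4, Z5, Z9}.
MB(Z2) = {Z0, Z1, Z3, Z4, Z5, Z6, Z7, Z9, Z11}.
Comparing with the claimed set, Z0 is missing.

Z0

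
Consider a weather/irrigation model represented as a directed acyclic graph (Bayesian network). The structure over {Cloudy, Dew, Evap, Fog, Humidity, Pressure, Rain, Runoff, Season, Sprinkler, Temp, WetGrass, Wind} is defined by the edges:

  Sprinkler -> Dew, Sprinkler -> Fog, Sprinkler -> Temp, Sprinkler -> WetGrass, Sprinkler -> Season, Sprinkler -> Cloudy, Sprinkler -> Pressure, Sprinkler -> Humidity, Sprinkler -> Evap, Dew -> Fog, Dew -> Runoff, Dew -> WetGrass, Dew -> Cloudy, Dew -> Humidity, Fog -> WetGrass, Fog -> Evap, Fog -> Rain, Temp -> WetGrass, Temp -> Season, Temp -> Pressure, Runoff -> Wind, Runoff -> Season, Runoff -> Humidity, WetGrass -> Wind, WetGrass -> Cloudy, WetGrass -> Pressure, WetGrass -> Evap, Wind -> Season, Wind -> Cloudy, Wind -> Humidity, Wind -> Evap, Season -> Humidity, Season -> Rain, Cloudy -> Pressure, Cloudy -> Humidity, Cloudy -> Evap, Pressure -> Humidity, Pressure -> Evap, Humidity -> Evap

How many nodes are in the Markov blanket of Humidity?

By definition, MB(Humidity) is built from Humidity's parents, Humidity's children, and the co-parents of Humidity.
Humidity has parents Cloudy, Dew, Pressure, Runoff, Season, Sprinkler, Wind.
Humidity's children: Evap.
Parents of each child, excluding Humidity:
  Evap also has parents Cloudy, Fog, Pressure, Sprinkler, WetGrass, Wind.
MB(Humidity) = {Cloudy, Dew, Evap, Fog, Pressure, Runoff, Season, Sprinkler, WetGrass, Wind}, which has 10 nodes.

10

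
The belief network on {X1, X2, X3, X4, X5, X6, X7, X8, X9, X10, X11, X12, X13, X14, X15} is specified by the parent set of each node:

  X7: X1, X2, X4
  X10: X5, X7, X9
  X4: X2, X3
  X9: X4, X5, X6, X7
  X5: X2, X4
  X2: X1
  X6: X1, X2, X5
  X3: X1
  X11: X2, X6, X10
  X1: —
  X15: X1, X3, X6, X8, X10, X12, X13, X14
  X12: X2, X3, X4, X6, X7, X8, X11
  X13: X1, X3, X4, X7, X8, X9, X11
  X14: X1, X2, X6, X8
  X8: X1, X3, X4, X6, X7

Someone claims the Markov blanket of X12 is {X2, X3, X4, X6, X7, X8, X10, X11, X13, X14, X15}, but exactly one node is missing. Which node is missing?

The Markov blanket of a node is its parents, its children, and the other parents of its children.
X12's parents: X2, X3, X4, X6, X7, X8, X11.
X12 has child X15.
Parents of each child, excluding X12:
  X15 also has parents X1, X3, X6, X8, X10, X13, X14.
MB(X12) = {X1, X2, X3, X4, X6, X7, X8, X10, X11, X13, X14, X15}.
Comparing with the claimed set, X1 is missing.

X1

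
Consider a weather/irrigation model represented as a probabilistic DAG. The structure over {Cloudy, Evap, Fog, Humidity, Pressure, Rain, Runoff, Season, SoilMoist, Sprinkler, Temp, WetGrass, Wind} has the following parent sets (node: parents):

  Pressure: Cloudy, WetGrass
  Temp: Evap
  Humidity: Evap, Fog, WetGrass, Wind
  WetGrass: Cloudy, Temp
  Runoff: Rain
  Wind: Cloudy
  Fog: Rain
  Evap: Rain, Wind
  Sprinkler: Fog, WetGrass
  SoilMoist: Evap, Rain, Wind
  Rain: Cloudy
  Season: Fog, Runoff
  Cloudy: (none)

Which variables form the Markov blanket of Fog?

By definition, MB(Fog) is built from Fog's parents, Fog's children, and the co-parents of Fog.
Pa(Fog) = {Rain}.
Fog has children Humidity, Season, Sprinkler.
Parents of each child, excluding Fog:
  Season: Runoff
  Sprinkler: WetGrass
  Humidity: Evap, WetGrass, Wind
MB(Fog) = {Evap, Humidity, Rain, Runoff, Season, Sprinkler, WetGrass, Wind}.

{Evap, Humidity, Rain, Runoff, Season, Sprinkler, WetGrass, Wind}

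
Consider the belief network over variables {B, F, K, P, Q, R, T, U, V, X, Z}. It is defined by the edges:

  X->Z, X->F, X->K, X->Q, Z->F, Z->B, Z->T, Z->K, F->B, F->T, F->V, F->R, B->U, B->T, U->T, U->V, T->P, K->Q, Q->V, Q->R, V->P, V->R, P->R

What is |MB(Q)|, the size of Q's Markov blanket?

Recall MB(v) = parents ∪ children ∪ spouses, where spouses are the other parents of v's children.
Parents of Q: K, X.
Q's children: R, V.
For each child, the remaining parents (spouses of Q):
  V: F, U
  R: F, P, V
MB(Q) = {F, K, P, R, U, V, X}, which has 7 nodes.

7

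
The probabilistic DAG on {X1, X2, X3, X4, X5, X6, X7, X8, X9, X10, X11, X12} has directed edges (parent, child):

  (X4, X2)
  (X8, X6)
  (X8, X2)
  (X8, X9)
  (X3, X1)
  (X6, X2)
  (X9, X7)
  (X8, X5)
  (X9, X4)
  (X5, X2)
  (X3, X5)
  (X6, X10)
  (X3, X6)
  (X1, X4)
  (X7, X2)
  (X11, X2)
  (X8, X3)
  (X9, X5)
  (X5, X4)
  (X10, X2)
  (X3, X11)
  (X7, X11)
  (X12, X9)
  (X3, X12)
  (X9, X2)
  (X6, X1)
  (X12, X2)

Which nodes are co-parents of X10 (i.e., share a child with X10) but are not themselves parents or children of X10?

Children of X10: X2.
  X2: X4, X5, X6, X7, X8, X9, X11, X12
Excluding nodes already adjacent to X10 (X2, X6), the co-parent-only contribution is {X4, X5, X7, X8, X9, X11, X12}.

{X4, X5, X7, X8, X9, X11, X12}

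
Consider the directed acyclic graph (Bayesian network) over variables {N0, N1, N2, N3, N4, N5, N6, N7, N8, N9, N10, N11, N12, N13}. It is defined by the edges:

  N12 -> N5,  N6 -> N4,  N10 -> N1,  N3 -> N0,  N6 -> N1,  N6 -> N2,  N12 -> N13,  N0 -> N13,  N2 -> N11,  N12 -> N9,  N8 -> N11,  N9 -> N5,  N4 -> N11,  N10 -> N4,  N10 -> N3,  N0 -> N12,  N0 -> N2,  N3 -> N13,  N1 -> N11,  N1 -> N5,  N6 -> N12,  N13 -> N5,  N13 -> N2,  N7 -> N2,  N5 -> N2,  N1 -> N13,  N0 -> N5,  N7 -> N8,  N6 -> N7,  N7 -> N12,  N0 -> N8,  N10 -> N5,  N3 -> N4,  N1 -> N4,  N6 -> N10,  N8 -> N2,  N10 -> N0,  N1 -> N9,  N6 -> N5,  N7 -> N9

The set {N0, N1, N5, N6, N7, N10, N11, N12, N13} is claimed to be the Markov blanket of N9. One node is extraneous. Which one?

N11

The Markov blanket of a node is its parents, its children, and the other parents of its children.
N9's parents: N1, N7, N12.
N9 has child N5.
For each child, the remaining parents (spouses of N9):
  N5: N0, N1, N6, N10, N12, N13
MB(N9) = {N0, N1, N5, N6, N7, N10, N12, N13}.
N11 is neither a parent, child, nor co-parent of N9, so it does not belong.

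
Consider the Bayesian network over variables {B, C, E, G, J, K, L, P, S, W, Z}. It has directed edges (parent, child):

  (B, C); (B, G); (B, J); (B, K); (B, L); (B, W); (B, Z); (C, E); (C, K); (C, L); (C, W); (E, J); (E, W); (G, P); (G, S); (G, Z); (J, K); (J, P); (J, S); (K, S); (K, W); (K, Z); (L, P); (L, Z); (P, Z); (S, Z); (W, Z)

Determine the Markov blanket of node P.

Pa(P) = {G, J, L}.
P has child Z.
Other parents of P's children:
  Z also has parents B, G, K, L, S, W.
So the Markov blanket of P is {B, G, J, K, L, S, W, Z}.

{B, G, J, K, L, S, W, Z}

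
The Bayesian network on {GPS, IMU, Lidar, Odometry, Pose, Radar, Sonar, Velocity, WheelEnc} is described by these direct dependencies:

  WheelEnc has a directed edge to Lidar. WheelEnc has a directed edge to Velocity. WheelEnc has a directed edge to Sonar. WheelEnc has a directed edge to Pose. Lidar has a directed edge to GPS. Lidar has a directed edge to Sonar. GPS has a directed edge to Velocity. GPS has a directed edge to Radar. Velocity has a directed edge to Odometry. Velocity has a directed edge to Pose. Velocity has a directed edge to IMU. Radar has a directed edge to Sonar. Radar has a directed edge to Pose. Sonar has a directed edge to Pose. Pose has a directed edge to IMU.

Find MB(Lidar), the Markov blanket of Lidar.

{GPS, Radar, Sonar, WheelEnc}

The Markov blanket of a node is its parents, its children, and the other parents of its children.
Parents of Lidar: WheelEnc.
Ch(Lidar) = {GPS, Sonar}.
Other parents of Lidar's children:
  GPS has no other parent.
  parents(Sonar) \ {Lidar} = {Radar, WheelEnc}.
MB(Lidar) = {GPS, Radar, Sonar, WheelEnc}.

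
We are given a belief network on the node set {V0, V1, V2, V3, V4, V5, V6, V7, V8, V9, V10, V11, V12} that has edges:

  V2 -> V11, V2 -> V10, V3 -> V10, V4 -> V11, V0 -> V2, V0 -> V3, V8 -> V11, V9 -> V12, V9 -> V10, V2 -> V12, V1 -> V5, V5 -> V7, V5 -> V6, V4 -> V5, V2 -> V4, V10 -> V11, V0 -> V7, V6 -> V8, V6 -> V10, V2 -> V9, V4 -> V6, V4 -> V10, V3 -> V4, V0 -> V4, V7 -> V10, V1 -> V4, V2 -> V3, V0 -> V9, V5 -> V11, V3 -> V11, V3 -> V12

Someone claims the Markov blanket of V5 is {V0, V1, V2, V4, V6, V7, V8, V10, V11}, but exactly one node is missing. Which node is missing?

V3

V5's parents: V1, V4.
Children of V5: V6, V7, V11.
Parents of each child, excluding V5:
  V6: V4
  V7: V0
  V11: V2, V3, V4, V8, V10
MB(V5) = {V0, V1, V2, V3, V4, V6, V7, V8, V10, V11}.
Comparing with the claimed set, V3 is missing.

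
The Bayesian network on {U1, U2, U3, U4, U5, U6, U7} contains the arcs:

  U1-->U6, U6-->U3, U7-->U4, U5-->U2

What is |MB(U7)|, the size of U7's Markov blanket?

1

U7 has child U4.
Pa(U7) = {}.
Other parents of U7's children:
  U4: —
MB(U7) = {U4}, which has 1 node.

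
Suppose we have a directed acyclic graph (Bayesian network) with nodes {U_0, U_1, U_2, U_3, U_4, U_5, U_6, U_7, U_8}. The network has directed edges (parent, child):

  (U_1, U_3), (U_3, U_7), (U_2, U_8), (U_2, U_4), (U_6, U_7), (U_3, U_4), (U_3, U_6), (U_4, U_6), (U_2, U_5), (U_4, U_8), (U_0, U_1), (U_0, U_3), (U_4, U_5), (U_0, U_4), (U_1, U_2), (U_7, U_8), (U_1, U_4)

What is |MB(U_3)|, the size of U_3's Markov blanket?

By definition, MB(U_3) is built from U_3's parents, U_3's children, and the co-parents of U_3.
U_3 has parents U_0, U_1.
U_3's children: U_4, U_6, U_7.
Parents of each child, excluding U_3:
  parents(U_4) \ {U_3} = {U_0, U_1, U_2}.
  U_6 also has parent U_4.
  U_7's other parent is U_6.
MB(U_3) = {U_0, U_1, U_2, U_4, U_6, U_7}, which has 6 nodes.

6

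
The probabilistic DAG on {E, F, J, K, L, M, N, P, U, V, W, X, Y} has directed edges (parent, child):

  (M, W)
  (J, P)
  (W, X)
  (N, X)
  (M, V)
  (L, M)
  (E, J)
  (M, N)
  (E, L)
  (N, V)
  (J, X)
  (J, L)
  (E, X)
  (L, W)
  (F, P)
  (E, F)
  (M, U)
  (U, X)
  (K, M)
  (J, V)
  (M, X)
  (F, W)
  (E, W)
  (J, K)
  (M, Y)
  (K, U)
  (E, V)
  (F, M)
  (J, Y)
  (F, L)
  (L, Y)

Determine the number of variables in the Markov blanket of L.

The Markov blanket of a node is its parents, its children, and the other parents of its children.
Parents of L: E, F, J.
Children of L: M, W, Y.
Parents of each child, excluding L:
  M also has parents F, K.
  parents(W) \ {L} = {E, F, M}.
  Y also has parents J, M.
MB(L) = {E, F, J, K, M, W, Y}, which has 7 nodes.

7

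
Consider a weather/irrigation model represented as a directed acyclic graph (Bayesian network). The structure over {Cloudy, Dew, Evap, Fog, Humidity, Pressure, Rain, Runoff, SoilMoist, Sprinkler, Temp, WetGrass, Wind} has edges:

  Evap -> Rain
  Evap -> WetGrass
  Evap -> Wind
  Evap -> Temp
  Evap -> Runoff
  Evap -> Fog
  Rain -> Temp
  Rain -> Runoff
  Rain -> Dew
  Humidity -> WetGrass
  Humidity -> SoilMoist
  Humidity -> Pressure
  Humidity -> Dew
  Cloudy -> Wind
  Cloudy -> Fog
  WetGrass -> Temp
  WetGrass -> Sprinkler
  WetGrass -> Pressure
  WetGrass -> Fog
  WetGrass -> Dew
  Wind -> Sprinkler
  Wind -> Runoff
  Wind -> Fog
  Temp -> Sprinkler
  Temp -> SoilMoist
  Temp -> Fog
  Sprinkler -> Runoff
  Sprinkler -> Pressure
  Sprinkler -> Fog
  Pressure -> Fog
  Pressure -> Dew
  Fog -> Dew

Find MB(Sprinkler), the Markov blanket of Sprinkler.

A node's Markov blanket = Pa ∪ Ch ∪ (parents of Ch other than the node itself).
Parents of Sprinkler: Temp, WetGrass, Wind.
Children of Sprinkler: Fog, Pressure, Runoff.
For each child, the remaining parents (spouses of Sprinkler):
  Runoff: Evap, Rain, Wind
  Pressure: Humidity, WetGrass
  Fog: Cloudy, Evap, Pressure, Temp, WetGrass, Wind
MB(Sprinkler) = {Cloudy, Evap, Fog, Humidity, Pressure, Rain, Runoff, Temp, WetGrass, Wind}.

{Cloudy, Evap, Fog, Humidity, Pressure, Rain, Runoff, Temp, WetGrass, Wind}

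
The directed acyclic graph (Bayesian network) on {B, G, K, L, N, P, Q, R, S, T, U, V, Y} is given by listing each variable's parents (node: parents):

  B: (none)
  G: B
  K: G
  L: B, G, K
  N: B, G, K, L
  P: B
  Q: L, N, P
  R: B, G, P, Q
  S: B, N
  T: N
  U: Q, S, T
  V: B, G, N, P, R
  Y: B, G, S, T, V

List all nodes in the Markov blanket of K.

{B, G, L, N}

Recall MB(v) = parents ∪ children ∪ spouses, where spouses are the other parents of v's children.
Children of K: L, N.
Pa(K) = {G}.
For each child, the remaining parents (spouses of K):
  L: B, G
  N: B, G, L
MB(K) = {B, G, L, N}.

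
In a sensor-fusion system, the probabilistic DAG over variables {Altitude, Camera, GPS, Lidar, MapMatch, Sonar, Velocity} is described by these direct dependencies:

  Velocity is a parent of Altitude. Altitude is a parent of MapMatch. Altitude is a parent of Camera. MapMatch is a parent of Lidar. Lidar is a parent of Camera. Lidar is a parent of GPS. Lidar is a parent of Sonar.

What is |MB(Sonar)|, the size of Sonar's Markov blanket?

1

Sonar has no children.
Pa(Sonar) = {Lidar}.
With no children, Sonar has no spouses; the co-parent set is empty.
MB(Sonar) = {Lidar}, which has 1 node.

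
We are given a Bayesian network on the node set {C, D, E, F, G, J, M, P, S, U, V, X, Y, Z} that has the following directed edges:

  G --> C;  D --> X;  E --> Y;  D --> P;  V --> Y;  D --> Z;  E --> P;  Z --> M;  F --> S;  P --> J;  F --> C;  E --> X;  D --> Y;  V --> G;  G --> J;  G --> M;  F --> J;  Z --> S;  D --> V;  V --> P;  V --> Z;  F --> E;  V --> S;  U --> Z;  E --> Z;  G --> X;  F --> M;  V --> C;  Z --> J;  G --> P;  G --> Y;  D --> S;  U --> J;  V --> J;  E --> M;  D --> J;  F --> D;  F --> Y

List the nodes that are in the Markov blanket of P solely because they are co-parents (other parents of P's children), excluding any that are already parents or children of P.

{F, U, Z}

Children of P: J.
  J: D, F, G, U, V, Z
Excluding nodes already adjacent to P (D, E, G, J, V), the co-parent-only contribution is {F, U, Z}.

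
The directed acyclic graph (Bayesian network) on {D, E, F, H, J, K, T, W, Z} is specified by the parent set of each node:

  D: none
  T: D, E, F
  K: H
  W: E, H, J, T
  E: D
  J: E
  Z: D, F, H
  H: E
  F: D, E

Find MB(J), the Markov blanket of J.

J's parents: E.
J has child W.
Co-parents of J (other parents of its children):
  W: E, H, T
So the Markov blanket of J is {E, H, T, W}.

{E, H, T, W}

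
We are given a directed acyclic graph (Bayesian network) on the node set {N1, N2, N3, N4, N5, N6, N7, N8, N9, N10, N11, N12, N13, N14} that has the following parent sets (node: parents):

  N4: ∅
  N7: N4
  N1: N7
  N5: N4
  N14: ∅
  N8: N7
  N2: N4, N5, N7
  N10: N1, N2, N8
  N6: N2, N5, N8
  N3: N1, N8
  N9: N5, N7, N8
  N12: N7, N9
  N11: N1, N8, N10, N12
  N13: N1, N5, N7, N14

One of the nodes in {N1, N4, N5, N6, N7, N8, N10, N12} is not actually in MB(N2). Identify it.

N12

By definition, MB(N2) is built from N2's parents, N2's children, and the co-parents of N2.
Children of N2: N6, N10.
N2's parents: N4, N5, N7.
For each child, the remaining parents (spouses of N2):
  N10: N1, N8
  N6: N5, N8
MB(N2) = {N1, N4, N5, N6, N7, N8, N10}.
N12 is neither a parent, child, nor co-parent of N2, so it does not belong.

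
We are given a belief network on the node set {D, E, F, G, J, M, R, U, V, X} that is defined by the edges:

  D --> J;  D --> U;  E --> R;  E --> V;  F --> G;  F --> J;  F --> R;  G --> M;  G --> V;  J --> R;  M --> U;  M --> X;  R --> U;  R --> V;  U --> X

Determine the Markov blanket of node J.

{D, E, F, R}

The Markov blanket of a node is its parents, its children, and the other parents of its children.
J has parents D, F.
J has child R.
Co-parents of J (other parents of its children):
  R's other parents are E, F.
Taking the union gives {D, E, F, R}.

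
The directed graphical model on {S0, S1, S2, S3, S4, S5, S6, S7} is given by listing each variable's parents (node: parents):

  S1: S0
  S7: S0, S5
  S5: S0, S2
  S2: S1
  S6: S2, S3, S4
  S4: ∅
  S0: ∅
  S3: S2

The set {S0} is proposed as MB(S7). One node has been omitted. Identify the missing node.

S5

By definition, MB(S7) is built from S7's parents, S7's children, and the co-parents of S7.
Parents of S7: S0, S5.
S7 has no children.
With no children, S7 has no spouses; the co-parent set is empty.
MB(S7) = {S0, S5}.
Comparing with the claimed set, S5 is missing.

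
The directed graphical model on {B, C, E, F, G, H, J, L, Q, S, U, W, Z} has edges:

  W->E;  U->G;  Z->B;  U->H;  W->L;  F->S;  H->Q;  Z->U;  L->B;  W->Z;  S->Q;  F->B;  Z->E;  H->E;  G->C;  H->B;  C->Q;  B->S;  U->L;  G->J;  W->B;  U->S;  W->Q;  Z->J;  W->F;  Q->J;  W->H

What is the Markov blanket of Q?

Children of Q: J.
Parents of Q: C, H, S, W.
Parents of each child, excluding Q:
  J: G, Z
Union: {C, H, S, W} ∪ {J} ∪ {G, Z} = {C, G, H, J, S, W, Z}.

{C, G, H, J, S, W, Z}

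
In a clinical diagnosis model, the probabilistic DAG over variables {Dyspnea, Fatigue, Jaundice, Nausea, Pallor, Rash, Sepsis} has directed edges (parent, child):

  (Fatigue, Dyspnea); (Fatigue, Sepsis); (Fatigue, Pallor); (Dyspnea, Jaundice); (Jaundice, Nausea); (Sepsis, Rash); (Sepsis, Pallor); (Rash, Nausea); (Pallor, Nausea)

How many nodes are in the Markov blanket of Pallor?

5

By definition, MB(Pallor) is built from Pallor's parents, Pallor's children, and the co-parents of Pallor.
Pallor has child Nausea.
Pa(Pallor) = {Fatigue, Sepsis}.
Parents of each child, excluding Pallor:
  Nausea: Jaundice, Rash
MB(Pallor) = {Fatigue, Jaundice, Nausea, Rash, Sepsis}, which has 5 nodes.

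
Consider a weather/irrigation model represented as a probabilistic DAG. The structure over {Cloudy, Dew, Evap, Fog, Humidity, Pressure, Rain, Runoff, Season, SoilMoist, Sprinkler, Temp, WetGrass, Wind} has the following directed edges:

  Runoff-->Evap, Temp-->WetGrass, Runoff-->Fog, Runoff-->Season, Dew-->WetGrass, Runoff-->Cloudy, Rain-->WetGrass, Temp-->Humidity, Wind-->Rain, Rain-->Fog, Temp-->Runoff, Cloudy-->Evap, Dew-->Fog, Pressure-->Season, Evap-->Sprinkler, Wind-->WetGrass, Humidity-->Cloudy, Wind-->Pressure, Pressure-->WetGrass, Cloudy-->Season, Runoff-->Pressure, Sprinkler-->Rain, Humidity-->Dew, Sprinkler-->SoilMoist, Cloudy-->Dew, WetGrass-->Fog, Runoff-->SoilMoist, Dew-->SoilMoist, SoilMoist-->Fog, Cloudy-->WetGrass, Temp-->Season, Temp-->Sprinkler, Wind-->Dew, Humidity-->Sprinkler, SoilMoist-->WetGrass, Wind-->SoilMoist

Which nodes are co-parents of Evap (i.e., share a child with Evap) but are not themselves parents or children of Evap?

{Humidity, Temp}

Children of Evap: Sprinkler.
  Sprinkler's other parents are Humidity, Temp.
Excluding nodes already adjacent to Evap (Cloudy, Runoff, Sprinkler), the co-parent-only contribution is {Humidity, Temp}.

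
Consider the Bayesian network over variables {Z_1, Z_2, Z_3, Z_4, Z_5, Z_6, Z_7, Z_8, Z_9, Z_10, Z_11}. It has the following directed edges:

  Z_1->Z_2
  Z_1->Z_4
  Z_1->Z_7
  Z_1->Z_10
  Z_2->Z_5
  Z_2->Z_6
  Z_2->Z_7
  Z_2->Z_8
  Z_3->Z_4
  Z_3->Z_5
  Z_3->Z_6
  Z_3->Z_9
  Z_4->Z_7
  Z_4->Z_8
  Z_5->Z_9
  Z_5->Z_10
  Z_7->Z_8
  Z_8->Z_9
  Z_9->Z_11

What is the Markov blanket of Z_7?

Recall MB(v) = parents ∪ children ∪ spouses, where spouses are the other parents of v's children.
Ch(Z_7) = {Z_8}.
Parents of Z_7: Z_1, Z_2, Z_4.
Other parents of Z_7's children:
  Z_8's other parents are Z_2, Z_4.
So the Markov blanket of Z_7 is {Z_1, Z_2, Z_4, Z_8}.

{Z_1, Z_2, Z_4, Z_8}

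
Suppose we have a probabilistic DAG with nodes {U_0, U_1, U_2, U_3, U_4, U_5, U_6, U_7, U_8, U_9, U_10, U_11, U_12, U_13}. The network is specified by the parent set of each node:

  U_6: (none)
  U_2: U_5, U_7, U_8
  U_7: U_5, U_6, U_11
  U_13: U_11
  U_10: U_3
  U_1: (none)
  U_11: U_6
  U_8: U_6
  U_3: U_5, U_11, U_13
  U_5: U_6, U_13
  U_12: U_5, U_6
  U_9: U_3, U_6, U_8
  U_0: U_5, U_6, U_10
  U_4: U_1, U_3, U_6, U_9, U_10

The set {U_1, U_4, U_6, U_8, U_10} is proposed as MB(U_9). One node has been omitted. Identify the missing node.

U_9 has parents U_3, U_6, U_8.
U_9 has child U_4.
Co-parents of U_9 (other parents of its children):
  U_4: U_1, U_3, U_6, U_10
MB(U_9) = {U_1, U_3, U_4, U_6, U_8, U_10}.
Comparing with the claimed set, U_3 is missing.

U_3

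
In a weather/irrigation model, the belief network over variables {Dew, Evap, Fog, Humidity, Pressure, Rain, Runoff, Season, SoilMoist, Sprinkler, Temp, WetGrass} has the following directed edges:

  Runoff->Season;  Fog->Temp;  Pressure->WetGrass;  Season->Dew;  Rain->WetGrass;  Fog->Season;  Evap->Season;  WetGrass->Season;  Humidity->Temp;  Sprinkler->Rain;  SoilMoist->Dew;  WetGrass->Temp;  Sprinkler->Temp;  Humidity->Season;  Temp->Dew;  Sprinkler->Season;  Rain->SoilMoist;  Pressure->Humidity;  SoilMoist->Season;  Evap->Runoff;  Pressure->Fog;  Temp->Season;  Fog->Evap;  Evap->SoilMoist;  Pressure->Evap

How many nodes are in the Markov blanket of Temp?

Pa(Temp) = {Fog, Humidity, Sprinkler, WetGrass}.
Ch(Temp) = {Dew, Season}.
Parents of each child, excluding Temp:
  parents(Season) \ {Temp} = {Evap, Fog, Humidity, Runoff, SoilMoist, Sprinkler, WetGrass}.
  Dew's other parents are Season, SoilMoist.
MB(Temp) = {Dew, Evap, Fog, Humidity, Runoff, Season, SoilMoist, Sprinkler, WetGrass}, which has 9 nodes.

9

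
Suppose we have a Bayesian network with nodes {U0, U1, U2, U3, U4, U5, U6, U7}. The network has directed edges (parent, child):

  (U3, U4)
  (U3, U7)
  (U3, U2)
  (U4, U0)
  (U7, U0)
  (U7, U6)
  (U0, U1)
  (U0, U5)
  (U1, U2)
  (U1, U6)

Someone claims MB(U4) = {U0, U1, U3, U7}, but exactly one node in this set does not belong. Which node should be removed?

U1

A node's Markov blanket = Pa ∪ Ch ∪ (parents of Ch other than the node itself).
U4 has parent U3.
U4 has child U0.
Other parents of U4's children:
  U0's other parent is U7.
MB(U4) = {U0, U3, U7}.
U1 is neither a parent, child, nor co-parent of U4, so it does not belong.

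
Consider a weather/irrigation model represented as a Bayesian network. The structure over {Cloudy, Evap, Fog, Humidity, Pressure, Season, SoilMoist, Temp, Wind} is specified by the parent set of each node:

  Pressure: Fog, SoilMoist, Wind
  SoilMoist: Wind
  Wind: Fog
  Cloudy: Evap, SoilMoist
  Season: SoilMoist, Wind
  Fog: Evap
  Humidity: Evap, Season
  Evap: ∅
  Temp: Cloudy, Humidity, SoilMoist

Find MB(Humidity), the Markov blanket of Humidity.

Recall MB(v) = parents ∪ children ∪ spouses, where spouses are the other parents of v's children.
Humidity has parents Evap, Season.
Ch(Humidity) = {Temp}.
For each child, the remaining parents (spouses of Humidity):
  Temp's other parents are Cloudy, SoilMoist.
So the Markov blanket of Humidity is {Cloudy, Evap, Season, SoilMoist, Temp}.

{Cloudy, Evap, Season, SoilMoist, Temp}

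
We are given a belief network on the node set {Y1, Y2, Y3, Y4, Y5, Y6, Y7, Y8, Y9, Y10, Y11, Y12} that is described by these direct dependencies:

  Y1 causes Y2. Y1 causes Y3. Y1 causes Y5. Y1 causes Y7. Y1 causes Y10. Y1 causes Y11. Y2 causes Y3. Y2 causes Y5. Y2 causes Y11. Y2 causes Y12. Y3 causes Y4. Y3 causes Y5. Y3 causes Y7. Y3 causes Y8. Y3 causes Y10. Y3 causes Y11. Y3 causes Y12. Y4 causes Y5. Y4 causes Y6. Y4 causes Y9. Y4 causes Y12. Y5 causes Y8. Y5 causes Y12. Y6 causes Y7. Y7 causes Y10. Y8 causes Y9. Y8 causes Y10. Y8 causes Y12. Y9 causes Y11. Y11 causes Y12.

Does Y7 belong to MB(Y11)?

No

The Markov blanket of a node is its parents, its children, and the other parents of its children.
Y11's children: Y12.
Pa(Y11) = {Y1, Y2, Y3, Y9}.
For each child, the remaining parents (spouses of Y11):
  Y12's other parents are Y2, Y3, Y4, Y5, Y8.
MB(Y11) = {Y1, Y2, Y3, Y4, Y5, Y8, Y9, Y12}; Y7 is not in this set.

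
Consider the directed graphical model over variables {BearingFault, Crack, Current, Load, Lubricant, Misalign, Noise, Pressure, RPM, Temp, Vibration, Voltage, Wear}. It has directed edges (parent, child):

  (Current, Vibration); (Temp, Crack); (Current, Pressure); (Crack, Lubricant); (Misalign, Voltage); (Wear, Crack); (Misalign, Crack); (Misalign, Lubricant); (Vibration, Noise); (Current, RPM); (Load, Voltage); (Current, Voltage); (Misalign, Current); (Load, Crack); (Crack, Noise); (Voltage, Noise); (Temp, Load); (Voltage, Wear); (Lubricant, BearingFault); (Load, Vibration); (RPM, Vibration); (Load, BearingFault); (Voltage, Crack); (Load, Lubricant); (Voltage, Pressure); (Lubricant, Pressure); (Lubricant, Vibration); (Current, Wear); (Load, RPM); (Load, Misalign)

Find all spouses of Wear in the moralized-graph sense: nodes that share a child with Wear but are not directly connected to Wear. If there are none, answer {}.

Children of Wear: Crack.
  parents(Crack) \ {Wear} = {Load, Misalign, Temp, Voltage}.
Excluding nodes already adjacent to Wear (Crack, Current, Voltage), the co-parent-only contribution is {Load, Misalign, Temp}.

{Load, Misalign, Temp}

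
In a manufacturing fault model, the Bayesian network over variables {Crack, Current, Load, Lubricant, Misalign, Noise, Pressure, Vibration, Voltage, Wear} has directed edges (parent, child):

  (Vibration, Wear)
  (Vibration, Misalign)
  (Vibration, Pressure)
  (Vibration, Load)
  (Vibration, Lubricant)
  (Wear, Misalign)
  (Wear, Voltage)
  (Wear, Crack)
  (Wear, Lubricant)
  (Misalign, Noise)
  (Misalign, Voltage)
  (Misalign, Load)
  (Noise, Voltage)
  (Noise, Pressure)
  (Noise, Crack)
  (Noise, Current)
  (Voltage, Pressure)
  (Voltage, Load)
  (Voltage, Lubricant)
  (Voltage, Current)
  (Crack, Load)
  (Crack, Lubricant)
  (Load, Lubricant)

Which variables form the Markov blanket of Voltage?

Pa(Voltage) = {Misalign, Noise, Wear}.
Voltage's children: Current, Load, Lubricant, Pressure.
Parents of each child, excluding Voltage:
  Pressure: Noise, Vibration
  Load: Crack, Misalign, Vibration
  Lubricant: Crack, Load, Vibration, Wear
  Current: Noise
MB(Voltage) = {Crack, Current, Load, Lubricant, Misalign, Noise, Pressure, Vibration, Wear}.

{Crack, Current, Load, Lubricant, Misalign, Noise, Pressure, Vibration, Wear}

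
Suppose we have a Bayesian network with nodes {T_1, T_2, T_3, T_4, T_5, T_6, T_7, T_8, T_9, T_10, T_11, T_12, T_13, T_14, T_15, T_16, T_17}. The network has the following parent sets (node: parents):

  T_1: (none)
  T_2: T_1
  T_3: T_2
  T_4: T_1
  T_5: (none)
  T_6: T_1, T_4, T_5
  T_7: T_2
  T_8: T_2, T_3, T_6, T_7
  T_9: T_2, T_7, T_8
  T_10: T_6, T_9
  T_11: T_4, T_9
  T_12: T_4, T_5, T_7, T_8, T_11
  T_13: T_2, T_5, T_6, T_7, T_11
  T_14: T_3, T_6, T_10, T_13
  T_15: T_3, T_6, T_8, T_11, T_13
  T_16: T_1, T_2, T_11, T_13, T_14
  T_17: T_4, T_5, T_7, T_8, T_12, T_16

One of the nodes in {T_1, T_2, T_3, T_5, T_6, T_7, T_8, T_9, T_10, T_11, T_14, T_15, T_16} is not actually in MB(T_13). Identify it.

By definition, MB(T_13) is built from T_13's parents, T_13's children, and the co-parents of T_13.
Children of T_13: T_14, T_15, T_16.
T_13's parents: T_2, T_5, T_6, T_7, T_11.
Co-parents of T_13 (other parents of its children):
  T_14 also has parents T_3, T_6, T_10.
  parents(T_15) \ {T_13} = {T_3, T_6, T_8, T_11}.
  T_16's other parents are T_1, T_2, T_11, T_14.
MB(T_13) = {T_1, T_2, T_3, T_5, T_6, T_7, T_8, T_10, T_11, T_14, T_15, T_16}.
T_9 is neither a parent, child, nor co-parent of T_13, so it does not belong.

T_9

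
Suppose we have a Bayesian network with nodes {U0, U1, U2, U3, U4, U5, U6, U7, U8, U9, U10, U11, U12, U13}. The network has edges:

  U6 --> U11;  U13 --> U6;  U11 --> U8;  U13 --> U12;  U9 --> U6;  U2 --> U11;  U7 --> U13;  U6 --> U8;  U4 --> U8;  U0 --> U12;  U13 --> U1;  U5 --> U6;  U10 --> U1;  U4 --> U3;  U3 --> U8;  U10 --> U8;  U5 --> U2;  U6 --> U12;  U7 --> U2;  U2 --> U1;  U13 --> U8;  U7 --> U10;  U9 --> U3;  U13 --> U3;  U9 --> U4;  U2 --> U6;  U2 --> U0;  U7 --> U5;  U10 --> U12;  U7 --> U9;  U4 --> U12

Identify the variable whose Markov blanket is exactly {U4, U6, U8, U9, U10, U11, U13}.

The target node must have every member of {U4, U6, U8, U9, U10, U11, U13} as a parent, child, or co-parent, and no others.
Parents of U3: U4, U9, U13; children: U8; co-parents: U4, U6, U10, U11, U13.
These exactly cover the given set, so the node is U3.

U3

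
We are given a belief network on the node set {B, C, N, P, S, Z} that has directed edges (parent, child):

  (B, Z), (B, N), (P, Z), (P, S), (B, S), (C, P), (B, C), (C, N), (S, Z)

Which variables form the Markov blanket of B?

Pa(B) = {}.
B's children: C, N, S, Z.
Co-parents of B (other parents of its children):
  C: no additional parents.
  N's other parent is C.
  S's other parent is P.
  parents(Z) \ {B} = {P, S}.
So the Markov blanket of B is {C, N, P, S, Z}.

{C, N, P, S, Z}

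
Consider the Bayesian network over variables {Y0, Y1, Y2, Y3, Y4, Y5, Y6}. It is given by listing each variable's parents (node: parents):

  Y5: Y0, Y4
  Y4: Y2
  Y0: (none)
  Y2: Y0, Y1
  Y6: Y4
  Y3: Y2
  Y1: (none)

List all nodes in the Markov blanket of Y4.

Ch(Y4) = {Y5, Y6}.
Pa(Y4) = {Y2}.
Other parents of Y4's children:
  Y5: Y0
  Y6: —
Taking the union gives {Y0, Y2, Y5, Y6}.

{Y0, Y2, Y5, Y6}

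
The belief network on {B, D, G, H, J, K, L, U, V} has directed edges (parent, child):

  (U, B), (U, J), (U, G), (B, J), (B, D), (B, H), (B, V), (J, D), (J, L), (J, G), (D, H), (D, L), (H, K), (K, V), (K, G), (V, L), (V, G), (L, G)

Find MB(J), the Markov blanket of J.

Parents of J: B, U.
Children of J: D, G, L.
Other parents of J's children:
  D: B
  L: D, V
  G: K, L, U, V
So the Markov blanket of J is {B, D, G, K, L, U, V}.

{B, D, G, K, L, U, V}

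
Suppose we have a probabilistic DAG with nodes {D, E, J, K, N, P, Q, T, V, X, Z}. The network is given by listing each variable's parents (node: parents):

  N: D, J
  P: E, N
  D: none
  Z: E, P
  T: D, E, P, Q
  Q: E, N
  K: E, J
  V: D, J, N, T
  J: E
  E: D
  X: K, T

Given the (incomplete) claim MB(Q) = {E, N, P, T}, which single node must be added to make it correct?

D

Parents of Q: E, N.
Ch(Q) = {T}.
Parents of each child, excluding Q:
  T's other parents are D, E, P.
MB(Q) = {D, E, N, P, T}.
Comparing with the claimed set, D is missing.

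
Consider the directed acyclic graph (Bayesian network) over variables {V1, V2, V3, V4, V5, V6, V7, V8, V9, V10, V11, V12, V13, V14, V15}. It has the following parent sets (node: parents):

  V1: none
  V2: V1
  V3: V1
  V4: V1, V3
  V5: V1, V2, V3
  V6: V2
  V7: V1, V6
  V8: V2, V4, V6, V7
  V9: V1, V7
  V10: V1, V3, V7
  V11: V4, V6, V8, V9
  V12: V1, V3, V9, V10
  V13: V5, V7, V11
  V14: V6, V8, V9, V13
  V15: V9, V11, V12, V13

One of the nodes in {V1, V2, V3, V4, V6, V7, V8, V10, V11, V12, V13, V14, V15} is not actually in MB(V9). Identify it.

V9 has parents V1, V7.
Ch(V9) = {V11, V12, V14, V15}.
For each child, the remaining parents (spouses of V9):
  parents(V11) \ {V9} = {V4, V6, V8}.
  V12's other parents are V1, V3, V10.
  V14's other parents are V6, V8, V13.
  V15 also has parents V11, V12, V13.
MB(V9) = {V1, V3, V4, V6, V7, V8, V10, V11, V12, V13, V14, V15}.
V2 is neither a parent, child, nor co-parent of V9, so it does not belong.

V2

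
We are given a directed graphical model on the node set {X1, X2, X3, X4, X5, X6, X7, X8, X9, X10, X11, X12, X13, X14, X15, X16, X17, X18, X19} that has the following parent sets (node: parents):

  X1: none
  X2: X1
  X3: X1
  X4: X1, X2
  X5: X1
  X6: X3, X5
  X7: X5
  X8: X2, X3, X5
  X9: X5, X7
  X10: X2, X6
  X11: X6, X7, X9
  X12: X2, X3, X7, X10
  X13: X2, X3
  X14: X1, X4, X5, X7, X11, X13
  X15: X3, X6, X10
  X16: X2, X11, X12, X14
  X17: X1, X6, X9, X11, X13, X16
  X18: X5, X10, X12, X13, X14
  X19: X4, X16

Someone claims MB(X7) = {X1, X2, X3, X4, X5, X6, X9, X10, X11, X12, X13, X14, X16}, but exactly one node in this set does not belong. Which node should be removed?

X16

The Markov blanket of a node is its parents, its children, and the other parents of its children.
Pa(X7) = {X5}.
Ch(X7) = {X9, X11, X12, X14}.
For each child, the remaining parents (spouses of X7):
  X9: X5
  X11: X6, X9
  X12: X2, X3, X10
  X14: X1, X4, X5, X11, X13
MB(X7) = {X1, X2, X3, X4, X5, X6, X9, X10, X11, X12, X13, X14}.
X16 is neither a parent, child, nor co-parent of X7, so it does not belong.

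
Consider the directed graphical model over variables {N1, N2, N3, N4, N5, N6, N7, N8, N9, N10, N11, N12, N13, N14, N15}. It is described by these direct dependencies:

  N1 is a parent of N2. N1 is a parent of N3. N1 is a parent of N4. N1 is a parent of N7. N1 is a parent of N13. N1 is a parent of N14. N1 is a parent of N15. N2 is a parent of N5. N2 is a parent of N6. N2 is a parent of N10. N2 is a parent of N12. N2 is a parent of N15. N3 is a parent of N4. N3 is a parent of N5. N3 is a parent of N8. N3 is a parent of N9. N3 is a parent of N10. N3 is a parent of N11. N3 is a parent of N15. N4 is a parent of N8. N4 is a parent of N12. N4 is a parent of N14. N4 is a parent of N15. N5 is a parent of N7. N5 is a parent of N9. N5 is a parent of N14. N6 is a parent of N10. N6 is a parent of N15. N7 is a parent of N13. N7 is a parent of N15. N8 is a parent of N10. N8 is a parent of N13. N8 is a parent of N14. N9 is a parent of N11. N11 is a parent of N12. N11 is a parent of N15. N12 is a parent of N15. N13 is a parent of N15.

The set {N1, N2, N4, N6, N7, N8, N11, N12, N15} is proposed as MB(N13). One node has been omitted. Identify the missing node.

Parents of N13: N1, N7, N8.
Children of N13: N15.
Parents of each child, excluding N13:
  N15: N1, N2, N3, N4, N6, N7, N11, N12
MB(N13) = {N1, N2, N3, N4, N6, N7, N8, N11, N12, N15}.
Comparing with the claimed set, N3 is missing.

N3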